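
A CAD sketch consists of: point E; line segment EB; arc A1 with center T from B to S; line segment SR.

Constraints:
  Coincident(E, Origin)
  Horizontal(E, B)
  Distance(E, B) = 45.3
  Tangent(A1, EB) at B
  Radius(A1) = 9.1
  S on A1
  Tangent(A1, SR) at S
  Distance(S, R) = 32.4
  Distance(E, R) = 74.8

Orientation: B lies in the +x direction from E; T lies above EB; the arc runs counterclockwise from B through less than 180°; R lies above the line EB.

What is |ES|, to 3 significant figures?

54.1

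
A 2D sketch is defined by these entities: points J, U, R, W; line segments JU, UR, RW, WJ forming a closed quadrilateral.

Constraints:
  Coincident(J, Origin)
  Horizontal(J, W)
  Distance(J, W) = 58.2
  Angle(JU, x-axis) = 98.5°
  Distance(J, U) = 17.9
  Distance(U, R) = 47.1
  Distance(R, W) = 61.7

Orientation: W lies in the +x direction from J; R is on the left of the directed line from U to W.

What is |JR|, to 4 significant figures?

60.43

J is at the origin; JW is horizontal with |JW| = 58.2 and W in +x, so W = (58.2, 0). JU runs at 98.5° with |JU| = 17.9, so U = (-2.646, 17.70). R is determined by |UR| = 47.1 and |RW| = 61.7 together: it lies at the intersection of circle(U, 47.1) and circle(W, 61.7). With |UW| = 63.37, the foot of the radical line on UW is 19.15 from U and the perpendicular offset is √(47.1² − 19.15²) = 43.03. Taking the left-of-UW solution: R = (27.76, 53.67).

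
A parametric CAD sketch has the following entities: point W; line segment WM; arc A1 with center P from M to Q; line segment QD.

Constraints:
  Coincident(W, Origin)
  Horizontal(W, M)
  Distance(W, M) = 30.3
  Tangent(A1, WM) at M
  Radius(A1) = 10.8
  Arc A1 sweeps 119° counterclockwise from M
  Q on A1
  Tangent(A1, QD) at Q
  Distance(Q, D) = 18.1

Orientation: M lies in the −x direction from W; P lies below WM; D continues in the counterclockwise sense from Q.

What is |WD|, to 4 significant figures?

44.44

W is at the origin; WM is horizontal with |WM| = 30.3 and M on the −x side, so M = (-30.30, 0.000). Since A1 is tangent to WM there, PM ⟂ WM, so P = M + (0, -10.8) = (-30.30, -10.80). On A1, M sits at bearing 90° from P; a 119° counterclockwise sweep puts Q at bearing 209°, so Q = P + 10.8·(cos 209°, sin 209°) = (-39.75, -16.04). Since A1 is tangent to QD there, PQ ⟂ QD, so QD runs along (−sin 209°, cos 209°); with |QD| = 18.1, D = (-30.97, -31.87). Then |WD| = |D − W| = 44.44.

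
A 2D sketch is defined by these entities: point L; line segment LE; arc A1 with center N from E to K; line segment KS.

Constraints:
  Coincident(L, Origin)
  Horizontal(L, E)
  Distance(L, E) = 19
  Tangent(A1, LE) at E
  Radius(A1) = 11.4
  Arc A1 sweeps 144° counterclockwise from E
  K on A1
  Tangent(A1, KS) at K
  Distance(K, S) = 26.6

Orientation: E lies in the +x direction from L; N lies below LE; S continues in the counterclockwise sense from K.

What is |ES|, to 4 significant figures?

39.17

On A1, E sits at bearing 90° from N; a 144° counterclockwise sweep puts K at bearing 234°, so K = N + 11.4·(cos 234°, sin 234°) = (12.30, -20.62). A1 meets KS tangentially, so NK is at right angles to KS, so KS runs along (−sin 234°, cos 234°); with |KS| = 26.6, S = (33.82, -36.26). Then |ES| = |S − E| = 39.17.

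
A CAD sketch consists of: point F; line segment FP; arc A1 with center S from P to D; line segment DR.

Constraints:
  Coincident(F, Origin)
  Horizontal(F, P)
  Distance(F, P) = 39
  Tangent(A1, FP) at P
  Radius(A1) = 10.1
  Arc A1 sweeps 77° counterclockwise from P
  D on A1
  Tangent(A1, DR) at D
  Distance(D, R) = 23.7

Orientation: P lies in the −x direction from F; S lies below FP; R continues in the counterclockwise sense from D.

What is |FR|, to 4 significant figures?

62.38

F is at the origin; F and P share the same y with |FP| = 39.0 and P on the −x side, so P = (-39.00, 0.000). A1 meets FP tangentially, so SP is at right angles to FP, so S = P + (0, -10.1) = (-39.00, -10.10). On A1, P sits at bearing 90° from S; a 77° counterclockwise sweep puts D at bearing 167°, so D = S + 10.1·(cos 167°, sin 167°) = (-48.84, -7.828). The tangent condition forces SD to be normal to DR, so DR runs along (−sin 167°, cos 167°); with |DR| = 23.7, R = (-54.17, -30.92). Then |FR| = |R − F| = 62.38.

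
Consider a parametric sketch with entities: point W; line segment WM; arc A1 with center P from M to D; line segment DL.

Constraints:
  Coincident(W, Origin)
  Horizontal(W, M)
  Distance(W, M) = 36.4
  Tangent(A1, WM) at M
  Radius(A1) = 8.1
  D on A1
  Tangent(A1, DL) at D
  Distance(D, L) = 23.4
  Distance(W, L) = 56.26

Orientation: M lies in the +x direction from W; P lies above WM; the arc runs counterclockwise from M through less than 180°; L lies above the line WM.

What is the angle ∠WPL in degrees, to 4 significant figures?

129.0°

Checks: |WM| = 36.40 ✓; |PD| = 8.100 ✓; ∠(PD, DL) = 90.00° ✓; |DL| = 23.40 ✓; |WL| = 56.26 ✓.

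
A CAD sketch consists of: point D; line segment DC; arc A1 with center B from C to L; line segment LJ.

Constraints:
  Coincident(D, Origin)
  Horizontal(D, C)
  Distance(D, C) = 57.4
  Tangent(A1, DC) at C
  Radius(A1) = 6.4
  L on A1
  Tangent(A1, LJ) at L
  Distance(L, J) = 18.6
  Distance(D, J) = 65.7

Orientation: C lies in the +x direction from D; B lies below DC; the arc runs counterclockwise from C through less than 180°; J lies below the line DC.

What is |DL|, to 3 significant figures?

52.6

D is at the origin; DC is horizontal with |DC| = 57.4 and C on the +x side, so C = (57.4, 0.00). The tangent condition forces BC to be normal to DC, so B = C + (0, -6.4) = (57.4, -6.40). Since BL ⟂ LJ (tangency), |BJ| = √(6.4² + 18.6²) = 19.7 regardless of where L sits on A1. So J lies on both circle(D, 65.7) and circle(B, 19.7); the below-DC intersection is J = (60.4, -25.8). L is the foot of the tangent from J: L = (51.7, -9.38).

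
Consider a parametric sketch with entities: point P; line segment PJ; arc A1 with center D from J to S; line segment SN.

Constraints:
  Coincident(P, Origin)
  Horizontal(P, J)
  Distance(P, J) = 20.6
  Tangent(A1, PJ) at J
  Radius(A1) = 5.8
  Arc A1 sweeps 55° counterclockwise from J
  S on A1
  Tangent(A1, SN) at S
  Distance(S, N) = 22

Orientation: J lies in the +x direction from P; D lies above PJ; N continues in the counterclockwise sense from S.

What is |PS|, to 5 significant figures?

25.471

P is at the origin; PJ is horizontal with |PJ| = 20.6 and J on the +x side, so J = (20.600, 0.0000). A1 meets PJ tangentially, so DJ is at right angles to PJ, so D = J + (0, 5.8) = (20.600, 5.8000). On A1, J sits at bearing -90° from D; a 55° counterclockwise sweep puts S at bearing -35°, so S = D + 5.8·(cos -35°, sin -35°) = (25.351, 2.4733). Then |PS| = |S − P| = 25.471.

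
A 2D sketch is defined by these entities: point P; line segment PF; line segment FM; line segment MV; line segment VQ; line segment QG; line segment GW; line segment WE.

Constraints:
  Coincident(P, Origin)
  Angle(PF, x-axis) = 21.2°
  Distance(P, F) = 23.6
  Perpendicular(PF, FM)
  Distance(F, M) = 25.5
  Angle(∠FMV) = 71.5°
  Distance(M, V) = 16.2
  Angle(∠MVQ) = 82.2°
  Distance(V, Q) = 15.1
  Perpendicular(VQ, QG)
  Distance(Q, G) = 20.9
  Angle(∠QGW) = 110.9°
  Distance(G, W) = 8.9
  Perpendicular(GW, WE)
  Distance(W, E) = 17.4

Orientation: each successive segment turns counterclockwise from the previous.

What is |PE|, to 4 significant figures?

27.99

P is at the origin; PF runs at 21.2° with length 23.6, so F = (22.00, 8.534). The perpendicularity gives FM at right angles to PF, so FM runs at 111.2°; with |FM| = 25.5, M = (12.78, 32.31). ∠FMV = 71.5° gives MV at -140.3° from the x-axis; with |MV| = 16.2, V = (0.3171, 21.96). ∠MVQ = 82.2° gives VQ at -42.50° from the x-axis; with |VQ| = 15.1, Q = (11.45, 11.76). The perpendicularity gives QG at right angles to VQ, so QG runs at 47.50°; with |QG| = 20.9, G = (25.57, 27.17). ∠QGW = 110.9° gives GW at 116.6° from the x-axis; with |GW| = 8.9, W = (21.58, 35.13). The perpendicularity gives WE at right angles to GW, so WE runs at -153.4°; with |WE| = 17.4, E = (6.027, 27.34). Then |PE| = |E − P| = 27.99.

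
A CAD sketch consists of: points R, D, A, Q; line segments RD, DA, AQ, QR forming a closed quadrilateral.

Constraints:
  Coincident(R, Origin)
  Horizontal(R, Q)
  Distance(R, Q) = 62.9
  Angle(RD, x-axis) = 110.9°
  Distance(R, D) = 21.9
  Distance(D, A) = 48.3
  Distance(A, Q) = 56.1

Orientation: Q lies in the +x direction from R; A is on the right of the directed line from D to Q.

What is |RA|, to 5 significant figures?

26.467

Checks: RD at 110.9° ✓; |DA| = 48.30 ✓; |AQ| = 56.10 ✓.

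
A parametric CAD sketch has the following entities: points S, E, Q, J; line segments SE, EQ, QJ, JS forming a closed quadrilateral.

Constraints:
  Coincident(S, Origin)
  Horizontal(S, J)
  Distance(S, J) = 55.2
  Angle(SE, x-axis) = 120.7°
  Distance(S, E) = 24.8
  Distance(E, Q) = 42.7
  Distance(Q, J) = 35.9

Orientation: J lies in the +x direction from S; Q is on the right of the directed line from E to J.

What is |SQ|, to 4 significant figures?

20.85

S is at the origin; S and J share the same y with |SJ| = 55.2 and J in +x, so J = (55.2, 0). SE runs at 120.7° with |SE| = 24.8, so E = (-12.66, 21.32). Q is determined by |EQ| = 42.7 and |QJ| = 35.9 together: it lies at the intersection of circle(E, 42.7) and circle(J, 35.9). With |EJ| = 71.13, the foot of the radical line on EJ is 39.32 from E and the perpendicular offset is √(42.7² − 39.32²) = 16.64. Taking the right-of-EJ solution: Q = (19.86, -6.341).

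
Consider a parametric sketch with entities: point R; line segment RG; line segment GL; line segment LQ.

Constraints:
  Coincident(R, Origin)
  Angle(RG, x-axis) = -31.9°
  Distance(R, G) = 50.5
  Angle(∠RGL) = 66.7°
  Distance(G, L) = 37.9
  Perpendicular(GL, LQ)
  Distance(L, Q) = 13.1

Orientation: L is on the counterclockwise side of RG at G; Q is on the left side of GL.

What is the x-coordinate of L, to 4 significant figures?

48.54

R is at the origin; RG runs at -31.9° with length 50.5, so G = 50.5·(cos -31.9°, sin -31.9°) = (42.87, -26.69). ∠RGL = 66.7°, so GL runs at -31.9° + (180° − 66.7°) = 81.40° from the x-axis; with |GL| = 37.9, L = G + 37.9·(cos 81.40°, sin 81.40°) = (48.54, 10.79). So L.x = 48.54.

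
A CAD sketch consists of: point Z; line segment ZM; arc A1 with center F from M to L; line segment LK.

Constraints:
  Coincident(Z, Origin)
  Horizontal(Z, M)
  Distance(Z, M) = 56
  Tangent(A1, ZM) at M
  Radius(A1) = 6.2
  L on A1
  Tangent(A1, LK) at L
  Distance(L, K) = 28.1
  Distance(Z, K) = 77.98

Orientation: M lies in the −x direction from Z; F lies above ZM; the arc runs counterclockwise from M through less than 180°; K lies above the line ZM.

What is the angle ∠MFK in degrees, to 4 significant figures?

146.5°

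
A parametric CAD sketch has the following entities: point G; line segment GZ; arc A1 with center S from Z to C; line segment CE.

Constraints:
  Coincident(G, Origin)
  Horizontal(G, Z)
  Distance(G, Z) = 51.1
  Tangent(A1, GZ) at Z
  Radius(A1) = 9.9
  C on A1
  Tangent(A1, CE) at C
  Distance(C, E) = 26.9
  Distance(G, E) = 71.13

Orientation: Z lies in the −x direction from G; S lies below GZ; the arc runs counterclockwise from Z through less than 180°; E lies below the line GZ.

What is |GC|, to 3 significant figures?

61.8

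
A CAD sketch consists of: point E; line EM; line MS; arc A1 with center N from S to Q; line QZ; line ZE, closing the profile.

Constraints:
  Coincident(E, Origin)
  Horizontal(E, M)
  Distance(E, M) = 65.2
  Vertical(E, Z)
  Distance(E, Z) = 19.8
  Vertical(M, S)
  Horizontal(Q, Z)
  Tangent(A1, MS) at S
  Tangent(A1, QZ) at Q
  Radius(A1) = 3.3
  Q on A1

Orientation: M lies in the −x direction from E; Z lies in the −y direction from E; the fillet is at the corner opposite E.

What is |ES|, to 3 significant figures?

67.3

E is at the origin; E and M share the same y with |EM| = 65.2 and M on the −x side, so M = (-65.2, 0.00). EZ is vertical with |EZ| = 19.8 and Z on the −y side, so Z = (0.00, -19.8). The virtual corner opposite E is at (-65.2, -19.8). Tangency of A1 to MS means the radius NS is perpendicular to MS and A1 meets QZ tangentially, so NQ is at right angles to QZ, with radius 3.3, so the center N sits 3.3 in from both sides at N = (-61.9, -16.5). That places the tangent points at S = (-65.2, -16.5) on MS and Q = (-61.9, -19.8) on QZ. Then |ES| = |S − E| = 67.3.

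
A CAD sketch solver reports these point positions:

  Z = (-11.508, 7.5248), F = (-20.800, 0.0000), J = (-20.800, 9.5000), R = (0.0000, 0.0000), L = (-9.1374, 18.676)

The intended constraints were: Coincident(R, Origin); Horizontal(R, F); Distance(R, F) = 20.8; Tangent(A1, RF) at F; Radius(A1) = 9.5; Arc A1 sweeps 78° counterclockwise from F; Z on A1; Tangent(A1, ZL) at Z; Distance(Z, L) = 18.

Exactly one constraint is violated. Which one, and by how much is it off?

Distance(Z, L) = 18 — off by 6.60.

R = (0.00, 0.00) ✓; R.y = 0.00, F.y = 0.00 ✓; |RF| = 20.80 ✓; ∠(JF, FR) = 90.00° ✓; |JF| = 9.500 ✓; bearing(J→Z) − bearing(J→F) = 78.00° ✓; |JZ| = 9.500 ✓; ∠(JZ, ZL) = 90.00° ✓; |ZL| = 11.40 ✗.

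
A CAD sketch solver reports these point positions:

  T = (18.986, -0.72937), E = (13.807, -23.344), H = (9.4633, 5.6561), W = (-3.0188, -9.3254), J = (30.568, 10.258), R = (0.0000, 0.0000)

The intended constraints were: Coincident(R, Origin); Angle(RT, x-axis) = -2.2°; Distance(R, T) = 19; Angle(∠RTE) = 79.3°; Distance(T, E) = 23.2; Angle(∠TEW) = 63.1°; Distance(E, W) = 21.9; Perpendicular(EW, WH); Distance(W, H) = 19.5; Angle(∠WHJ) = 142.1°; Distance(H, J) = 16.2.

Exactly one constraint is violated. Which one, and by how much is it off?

Distance(H, J) = 16.2 — off by 5.40.

R = (0.00, 0.00) ✓; RT at -2.200° ✓; |RT| = 19.00 ✓; ∠RTE = 79.30° ✓; |TE| = 23.20 ✓; ∠TEW = 63.10° ✓; |EW| = 21.90 ✓; ∠(EW, WH) = 90.00° ✓; |WH| = 19.50 ✓; ∠WHJ = 142.1° ✓; |HJ| = 21.60 ✗.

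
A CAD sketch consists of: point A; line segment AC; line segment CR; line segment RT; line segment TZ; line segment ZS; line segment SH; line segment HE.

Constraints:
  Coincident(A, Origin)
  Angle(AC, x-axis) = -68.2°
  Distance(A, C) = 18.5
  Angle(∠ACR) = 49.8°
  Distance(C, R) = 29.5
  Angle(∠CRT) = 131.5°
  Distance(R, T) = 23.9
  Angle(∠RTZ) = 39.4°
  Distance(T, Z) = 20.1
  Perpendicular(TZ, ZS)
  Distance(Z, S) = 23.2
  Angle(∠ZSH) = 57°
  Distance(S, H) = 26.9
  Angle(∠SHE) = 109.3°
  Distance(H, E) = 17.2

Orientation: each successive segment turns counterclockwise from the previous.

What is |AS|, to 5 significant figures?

28.187

A is at the origin; AC runs at -68.2° with length 18.5, so C = (6.8703, -17.177). ∠ACR = 49.8° gives CR at 62.000° from the x-axis; with |CR| = 29.5, R = (20.720, 8.8700). ∠CRT = 131.5° gives RT at 110.50° from the x-axis; with |RT| = 23.9, T = (12.350, 31.256). ∠RTZ = 39.4° gives TZ at -108.90° from the x-axis; with |TZ| = 20.1, Z = (5.8390, 12.240). TZ is perpendicular to ZS, so ZS runs at -18.900°; with |ZS| = 23.2, S = (27.788, 4.7252). Then |AS| = |S − A| = 28.187.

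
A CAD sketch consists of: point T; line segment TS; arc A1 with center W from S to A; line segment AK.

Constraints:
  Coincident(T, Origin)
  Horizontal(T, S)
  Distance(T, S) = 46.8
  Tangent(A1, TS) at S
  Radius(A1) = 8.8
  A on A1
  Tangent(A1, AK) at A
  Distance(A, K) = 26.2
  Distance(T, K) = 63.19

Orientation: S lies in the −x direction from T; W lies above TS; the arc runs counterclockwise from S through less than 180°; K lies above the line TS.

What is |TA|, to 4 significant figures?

41.27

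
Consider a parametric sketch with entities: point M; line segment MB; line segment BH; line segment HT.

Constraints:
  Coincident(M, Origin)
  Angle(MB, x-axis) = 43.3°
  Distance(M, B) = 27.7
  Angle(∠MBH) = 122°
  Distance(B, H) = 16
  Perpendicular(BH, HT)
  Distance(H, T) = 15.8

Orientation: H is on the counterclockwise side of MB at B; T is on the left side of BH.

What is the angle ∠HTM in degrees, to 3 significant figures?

104°

M is at the origin; MB runs at 43.3° with length 27.7, so B = 27.7·(cos 43.3°, sin 43.3°) = (20.2, 19.0). ∠MBH = 122.0°, so BH runs at 43.3° + (180° − 122.0°) = 101° from the x-axis; with |BH| = 16.0, H = B + 16.0·(cos 101°, sin 101°) = (17.0, 34.7). BH ⟂ HT; with |HT| = 15.8 on the left of BH, T = H + 15.8·(-0.981, -0.196) = (1.53, 31.6). Then cos ∠HTM = TH·TM / (|TH||TM|), giving 104°.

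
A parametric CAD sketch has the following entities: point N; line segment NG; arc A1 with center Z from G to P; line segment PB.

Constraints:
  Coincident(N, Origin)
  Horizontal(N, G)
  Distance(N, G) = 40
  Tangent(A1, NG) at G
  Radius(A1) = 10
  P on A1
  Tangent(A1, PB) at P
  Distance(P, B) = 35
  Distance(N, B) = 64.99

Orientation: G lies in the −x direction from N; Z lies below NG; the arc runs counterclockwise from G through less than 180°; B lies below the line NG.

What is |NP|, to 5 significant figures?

51.160

N is at the origin; N and G share the same y with |NG| = 40.0 and G on the −x side, so G = (-40.000, 0.0000). Tangency of A1 to NG means the radius ZG is perpendicular to NG, so Z = G + (0, -10) = (-40.000, -10.000). Since ZP ⟂ PB (tangency), |ZB| = √(10.0² + 35.0²) = 36.401 regardless of where P sits on A1. So B lies on both circle(N, 64.99) and circle(Z, 36.401); the below-NG intersection is B = (-46.008, -45.901). P is the foot of the tangent from B: P = (-49.937, -11.122).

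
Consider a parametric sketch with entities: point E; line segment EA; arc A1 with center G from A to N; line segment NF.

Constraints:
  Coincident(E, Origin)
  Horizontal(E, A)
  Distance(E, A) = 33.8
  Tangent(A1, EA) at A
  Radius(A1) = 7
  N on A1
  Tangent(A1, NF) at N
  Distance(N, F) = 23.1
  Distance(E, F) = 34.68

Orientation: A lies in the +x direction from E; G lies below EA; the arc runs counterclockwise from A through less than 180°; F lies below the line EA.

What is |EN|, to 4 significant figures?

27.53

Checks: |GN| = 7.000 ✓; ∠(GN, NF) = 90.00° ✓; |NF| = 23.10 ✓; |EF| = 34.68 ✓.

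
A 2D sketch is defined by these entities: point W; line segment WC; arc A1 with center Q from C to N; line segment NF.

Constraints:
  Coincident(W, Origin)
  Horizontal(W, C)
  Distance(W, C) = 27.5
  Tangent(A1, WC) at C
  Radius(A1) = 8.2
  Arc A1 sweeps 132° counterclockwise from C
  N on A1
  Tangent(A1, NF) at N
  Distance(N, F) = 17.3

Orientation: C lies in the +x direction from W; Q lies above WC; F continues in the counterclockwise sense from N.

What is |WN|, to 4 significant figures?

36.27

W is at the origin; WC is horizontal with |WC| = 27.5 and C on the +x side, so C = (27.50, 0.000). Since A1 is tangent to WC there, QC ⟂ WC, so Q = C + (0, 8.2) = (27.50, 8.200). On A1, C sits at bearing -90° from Q; a 132° counterclockwise sweep puts N at bearing 42°, so N = Q + 8.2·(cos 42°, sin 42°) = (33.59, 13.69). Then |WN| = |N − W| = 36.27.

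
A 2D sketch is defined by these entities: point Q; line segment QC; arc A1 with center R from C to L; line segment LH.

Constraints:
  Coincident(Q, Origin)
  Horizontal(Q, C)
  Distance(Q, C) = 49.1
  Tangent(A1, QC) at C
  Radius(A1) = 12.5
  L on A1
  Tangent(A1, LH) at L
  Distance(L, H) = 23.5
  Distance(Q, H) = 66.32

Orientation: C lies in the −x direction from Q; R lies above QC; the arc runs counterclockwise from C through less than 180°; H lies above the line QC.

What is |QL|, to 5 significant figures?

44.206

Q is at the origin; Q and C share the same y with |QC| = 49.1 and C on the −x side, so C = (-49.100, 0.0000). A1 meets QC tangentially, so RC is at right angles to QC, so R = C + (0, 12.5) = (-49.100, 12.500). Since RL ⟂ LH (tangency), |RH| = √(12.5² + 23.5²) = 26.618 regardless of where L sits on A1. So H lies on both circle(Q, 66.32) and circle(R, 26.618); the above-QC intersection is H = (-53.867, 38.687). L is the foot of the tangent from H: L = (-39.294, 20.252).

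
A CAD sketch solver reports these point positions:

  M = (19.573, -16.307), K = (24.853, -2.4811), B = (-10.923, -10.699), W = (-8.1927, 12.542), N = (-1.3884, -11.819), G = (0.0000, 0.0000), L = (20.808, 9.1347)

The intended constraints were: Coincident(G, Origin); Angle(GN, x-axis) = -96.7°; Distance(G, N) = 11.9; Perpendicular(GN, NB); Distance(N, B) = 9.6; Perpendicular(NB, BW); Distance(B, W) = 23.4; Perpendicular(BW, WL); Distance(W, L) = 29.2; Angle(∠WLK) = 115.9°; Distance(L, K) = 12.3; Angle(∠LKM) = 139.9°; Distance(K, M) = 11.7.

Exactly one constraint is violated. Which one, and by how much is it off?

Distance(K, M) = 11.7 — off by 3.10.

G = (0.00, 0.00) ✓; GN at -96.70° ✓; |GN| = 11.90 ✓; ∠(GN, NB) = 90.00° ✓; |NB| = 9.600 ✓; ∠(NB, BW) = 90.00° ✓; |BW| = 23.40 ✓; ∠(BW, WL) = 90.00° ✓; |WL| = 29.20 ✓; ∠WLK = 115.9° ✓; |LK| = 12.30 ✓; ∠LKM = 139.9° ✓; |KM| = 14.80 ✗.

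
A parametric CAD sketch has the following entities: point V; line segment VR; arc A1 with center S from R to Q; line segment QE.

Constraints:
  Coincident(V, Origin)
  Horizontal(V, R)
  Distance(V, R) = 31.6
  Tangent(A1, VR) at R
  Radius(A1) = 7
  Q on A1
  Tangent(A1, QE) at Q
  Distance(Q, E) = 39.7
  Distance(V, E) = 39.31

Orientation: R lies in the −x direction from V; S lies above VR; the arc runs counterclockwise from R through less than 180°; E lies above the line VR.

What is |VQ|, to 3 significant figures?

25.7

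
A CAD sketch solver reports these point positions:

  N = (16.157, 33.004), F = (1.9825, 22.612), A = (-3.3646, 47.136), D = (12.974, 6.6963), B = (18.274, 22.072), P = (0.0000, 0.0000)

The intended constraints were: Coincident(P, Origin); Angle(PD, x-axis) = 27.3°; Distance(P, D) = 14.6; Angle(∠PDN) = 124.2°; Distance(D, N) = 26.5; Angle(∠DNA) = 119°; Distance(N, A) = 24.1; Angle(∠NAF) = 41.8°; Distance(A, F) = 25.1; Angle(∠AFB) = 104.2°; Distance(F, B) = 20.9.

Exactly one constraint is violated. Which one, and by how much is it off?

Distance(F, B) = 20.9 — off by 4.60.

P = (0.00, 0.00) ✓; PD at 27.30° ✓; |PD| = 14.60 ✓; ∠PDN = 124.2° ✓; |DN| = 26.50 ✓; ∠DNA = 119.0° ✓; |NA| = 24.10 ✓; ∠NAF = 41.80° ✓; |AF| = 25.10 ✓; ∠AFB = 104.2° ✓; |FB| = 16.30 ✗.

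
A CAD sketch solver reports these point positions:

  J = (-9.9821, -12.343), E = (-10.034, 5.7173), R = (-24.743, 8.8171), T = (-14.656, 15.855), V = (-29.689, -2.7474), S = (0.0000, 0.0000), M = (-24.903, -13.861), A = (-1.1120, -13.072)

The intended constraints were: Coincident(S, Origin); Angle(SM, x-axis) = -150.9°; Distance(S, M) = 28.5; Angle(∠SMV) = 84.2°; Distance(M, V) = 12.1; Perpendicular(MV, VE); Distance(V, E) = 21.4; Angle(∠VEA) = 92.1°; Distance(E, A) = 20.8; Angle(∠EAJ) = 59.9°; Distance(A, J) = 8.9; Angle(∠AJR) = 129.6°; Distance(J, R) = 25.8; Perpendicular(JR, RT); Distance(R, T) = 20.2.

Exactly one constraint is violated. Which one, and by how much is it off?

Distance(R, T) = 20.2 — off by 7.90.

S = (0.00, 0.00) ✓; SM at -150.9° ✓; |SM| = 28.50 ✓; ∠SMV = 84.20° ✓; |MV| = 12.10 ✓; ∠(MV, VE) = 90.00° ✓; |VE| = 21.40 ✓; ∠VEA = 92.10° ✓; |EA| = 20.80 ✓; ∠EAJ = 59.90° ✓; |AJ| = 8.900 ✓; ∠AJR = 129.6° ✓; |JR| = 25.80 ✓; ∠(JR, RT) = 89.99° ✓; |RT| = 12.30 ✗.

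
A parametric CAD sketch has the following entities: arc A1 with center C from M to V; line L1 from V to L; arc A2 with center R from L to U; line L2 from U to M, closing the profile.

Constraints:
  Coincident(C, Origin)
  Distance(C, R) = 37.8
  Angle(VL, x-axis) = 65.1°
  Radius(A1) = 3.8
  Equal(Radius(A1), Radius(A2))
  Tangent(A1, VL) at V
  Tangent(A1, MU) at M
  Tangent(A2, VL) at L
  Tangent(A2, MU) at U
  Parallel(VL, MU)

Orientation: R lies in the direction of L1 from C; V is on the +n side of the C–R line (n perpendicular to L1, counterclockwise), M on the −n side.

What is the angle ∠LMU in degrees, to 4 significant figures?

11.37°

Tangency of A1 to both parallel lines with radius 3.8 puts V and M at C ± 3.8·n: V = (-3.447, 1.600), M = (3.447, -1.600). Equal radii place L and U the same way about R: L = R + 3.8·n = (12.47, 35.89), U = R − 3.8·n = (19.36, 32.69). Then cos ∠LMU = ML·MU / (|ML||MU|), giving 11.37°.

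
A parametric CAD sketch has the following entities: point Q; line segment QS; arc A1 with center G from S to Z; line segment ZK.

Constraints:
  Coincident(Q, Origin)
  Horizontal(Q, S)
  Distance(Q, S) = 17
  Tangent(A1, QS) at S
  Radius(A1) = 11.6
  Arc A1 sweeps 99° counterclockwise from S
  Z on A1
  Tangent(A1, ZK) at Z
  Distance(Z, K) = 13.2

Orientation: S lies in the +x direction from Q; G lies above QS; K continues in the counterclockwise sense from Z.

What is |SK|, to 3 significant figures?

28.1

Q is at the origin; Q and S share the same y with |QS| = 17.0 and S on the +x side, so S = (17.0, 0.00). A1 meets QS tangentially, so GS is at right angles to QS, so G = S + (0, 11.6) = (17.0, 11.6). On A1, S sits at bearing -90° from G; a 99° counterclockwise sweep puts Z at bearing 9°, so Z = G + 11.6·(cos 9°, sin 9°) = (28.5, 13.4). The tangent condition forces GZ to be normal to ZK, so ZK runs along (−sin 9°, cos 9°); with |ZK| = 13.2, K = (26.4, 26.5). Then |SK| = |K − S| = 28.1.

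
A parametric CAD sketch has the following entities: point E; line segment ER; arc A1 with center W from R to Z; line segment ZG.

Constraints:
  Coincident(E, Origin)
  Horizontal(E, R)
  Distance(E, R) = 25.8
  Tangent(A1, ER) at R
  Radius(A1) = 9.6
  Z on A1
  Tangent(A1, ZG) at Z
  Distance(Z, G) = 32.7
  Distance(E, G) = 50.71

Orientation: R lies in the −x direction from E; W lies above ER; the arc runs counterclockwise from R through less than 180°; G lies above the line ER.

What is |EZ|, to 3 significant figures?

20.6

E is at the origin; ER is horizontal with |ER| = 25.8 and R on the −x side, so R = (-25.8, 0.00). Since A1 is tangent to ER there, WR ⟂ ER, so W = R + (0, 9.6) = (-25.8, 9.60). Since WZ ⟂ ZG (tangency), |WG| = √(9.6² + 32.7²) = 34.1 regardless of where Z sits on A1. So G lies on both circle(E, 50.71) and circle(W, 34.1); the above-ER intersection is G = (-25.8, 43.7). Z is the foot of the tangent from G: Z = (-16.6, 12.3).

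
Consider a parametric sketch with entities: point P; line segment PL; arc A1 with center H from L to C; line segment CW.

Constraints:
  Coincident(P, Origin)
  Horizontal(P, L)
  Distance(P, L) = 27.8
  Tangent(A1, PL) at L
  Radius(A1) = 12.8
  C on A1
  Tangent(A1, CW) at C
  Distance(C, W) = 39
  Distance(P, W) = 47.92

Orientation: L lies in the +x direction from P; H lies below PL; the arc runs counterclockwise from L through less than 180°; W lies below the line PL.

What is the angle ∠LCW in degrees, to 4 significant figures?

142.0°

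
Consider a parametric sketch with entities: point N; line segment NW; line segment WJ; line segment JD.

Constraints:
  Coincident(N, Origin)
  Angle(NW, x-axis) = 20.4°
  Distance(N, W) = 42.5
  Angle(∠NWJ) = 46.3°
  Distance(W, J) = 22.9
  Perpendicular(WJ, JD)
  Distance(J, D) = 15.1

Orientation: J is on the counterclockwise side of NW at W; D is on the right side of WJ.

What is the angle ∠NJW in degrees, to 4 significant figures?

101.9°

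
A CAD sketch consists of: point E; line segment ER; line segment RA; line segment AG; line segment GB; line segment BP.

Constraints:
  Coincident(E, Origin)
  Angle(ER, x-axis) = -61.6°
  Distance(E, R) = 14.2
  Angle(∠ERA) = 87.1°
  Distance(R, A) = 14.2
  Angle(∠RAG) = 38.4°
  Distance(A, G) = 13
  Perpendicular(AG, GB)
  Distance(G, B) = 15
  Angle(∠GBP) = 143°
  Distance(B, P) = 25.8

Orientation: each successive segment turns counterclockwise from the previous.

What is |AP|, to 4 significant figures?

35.69

E is at the origin; ER runs at -61.6° with length 14.2, so R = (6.754, -12.49). ∠ERA = 87.1° gives RA at 31.30° from the x-axis; with |RA| = 14.2, A = (18.89, -5.114). ∠RAG = 38.4° gives AG at 172.9° from the x-axis; with |AG| = 13.0, G = (5.987, -3.507). AG is perpendicular to GB, so GB runs at -97.10°; with |GB| = 15.0, B = (4.133, -18.39). ∠GBP = 143.0° gives BP at -60.10° from the x-axis; with |BP| = 25.8, P = (16.99, -40.76). Then |AP| = |P − A| = 35.69.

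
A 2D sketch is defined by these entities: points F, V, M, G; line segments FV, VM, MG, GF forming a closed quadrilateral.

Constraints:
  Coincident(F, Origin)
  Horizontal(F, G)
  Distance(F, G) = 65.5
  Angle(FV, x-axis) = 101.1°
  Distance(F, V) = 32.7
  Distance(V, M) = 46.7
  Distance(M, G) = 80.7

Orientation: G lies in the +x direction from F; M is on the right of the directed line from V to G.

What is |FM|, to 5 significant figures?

19.768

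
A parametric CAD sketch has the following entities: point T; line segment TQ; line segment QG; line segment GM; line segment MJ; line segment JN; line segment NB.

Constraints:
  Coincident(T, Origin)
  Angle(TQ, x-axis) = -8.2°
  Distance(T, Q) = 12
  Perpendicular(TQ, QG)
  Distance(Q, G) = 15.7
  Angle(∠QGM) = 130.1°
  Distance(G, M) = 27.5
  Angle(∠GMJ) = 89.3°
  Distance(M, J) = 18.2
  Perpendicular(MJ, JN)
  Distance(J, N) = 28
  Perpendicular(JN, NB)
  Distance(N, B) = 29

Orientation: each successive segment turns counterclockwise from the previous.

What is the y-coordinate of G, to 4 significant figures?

13.83

T is at the origin; TQ runs at -8.2° with length 12.0, so Q = (11.88, -1.712). The perpendicularity gives QG at right angles to TQ, so QG runs at 81.80°; with |QG| = 15.7, G = (14.12, 13.83). So G.y = 13.83.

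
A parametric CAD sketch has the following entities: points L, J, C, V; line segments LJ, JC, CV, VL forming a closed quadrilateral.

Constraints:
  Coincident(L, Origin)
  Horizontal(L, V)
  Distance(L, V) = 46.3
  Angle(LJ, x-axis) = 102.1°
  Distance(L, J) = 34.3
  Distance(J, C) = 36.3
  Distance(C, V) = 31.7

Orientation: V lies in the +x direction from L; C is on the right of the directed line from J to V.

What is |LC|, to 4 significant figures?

15.71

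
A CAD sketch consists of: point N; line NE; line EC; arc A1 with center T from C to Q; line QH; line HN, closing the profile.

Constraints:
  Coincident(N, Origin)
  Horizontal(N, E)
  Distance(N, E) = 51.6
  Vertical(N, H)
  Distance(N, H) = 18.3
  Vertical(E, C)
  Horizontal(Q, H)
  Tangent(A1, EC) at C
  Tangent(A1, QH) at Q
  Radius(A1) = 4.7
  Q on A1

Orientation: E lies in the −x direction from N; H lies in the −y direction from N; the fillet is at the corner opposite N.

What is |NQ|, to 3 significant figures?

50.3

N is at the origin; N and E share the same y with |NE| = 51.6 and E on the −x side, so E = (-51.6, 0.00). N and H share the same x with |NH| = 18.3 and H on the −y side, so H = (0.00, -18.3). The virtual corner opposite N is at (-51.6, -18.3). The tangent condition forces TC to be normal to EC and tangency of A1 to QH means the radius TQ is perpendicular to QH, with radius 4.7, so the center T sits 4.7 in from both sides at T = (-46.9, -13.6). That places the tangent points at C = (-51.6, -13.6) on EC and Q = (-46.9, -18.3) on QH. Then |NQ| = |Q − N| = 50.3.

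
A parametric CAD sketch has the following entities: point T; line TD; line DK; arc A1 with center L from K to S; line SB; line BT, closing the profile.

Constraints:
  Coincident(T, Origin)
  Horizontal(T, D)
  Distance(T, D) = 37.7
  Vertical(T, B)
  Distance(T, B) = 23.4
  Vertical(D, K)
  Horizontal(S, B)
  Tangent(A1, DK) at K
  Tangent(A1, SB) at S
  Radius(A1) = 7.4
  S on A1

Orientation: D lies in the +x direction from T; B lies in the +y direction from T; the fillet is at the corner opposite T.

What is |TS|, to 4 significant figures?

38.28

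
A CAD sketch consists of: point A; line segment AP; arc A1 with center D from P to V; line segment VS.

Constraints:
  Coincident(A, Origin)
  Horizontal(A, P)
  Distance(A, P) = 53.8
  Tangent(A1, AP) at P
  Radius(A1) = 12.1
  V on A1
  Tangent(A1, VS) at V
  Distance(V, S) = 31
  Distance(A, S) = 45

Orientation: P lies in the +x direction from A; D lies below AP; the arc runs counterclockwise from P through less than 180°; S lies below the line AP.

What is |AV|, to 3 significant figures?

43.5

Checks: |DV| = 12.10 ✓; ∠(DV, VS) = 90.00° ✓; |VS| = 31.00 ✓; |AS| = 45.00 ✓.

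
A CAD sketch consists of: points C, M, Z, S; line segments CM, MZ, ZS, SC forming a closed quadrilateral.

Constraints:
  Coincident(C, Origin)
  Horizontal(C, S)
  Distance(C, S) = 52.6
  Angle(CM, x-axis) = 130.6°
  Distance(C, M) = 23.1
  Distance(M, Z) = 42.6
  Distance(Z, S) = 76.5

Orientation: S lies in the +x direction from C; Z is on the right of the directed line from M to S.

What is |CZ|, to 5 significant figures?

31.713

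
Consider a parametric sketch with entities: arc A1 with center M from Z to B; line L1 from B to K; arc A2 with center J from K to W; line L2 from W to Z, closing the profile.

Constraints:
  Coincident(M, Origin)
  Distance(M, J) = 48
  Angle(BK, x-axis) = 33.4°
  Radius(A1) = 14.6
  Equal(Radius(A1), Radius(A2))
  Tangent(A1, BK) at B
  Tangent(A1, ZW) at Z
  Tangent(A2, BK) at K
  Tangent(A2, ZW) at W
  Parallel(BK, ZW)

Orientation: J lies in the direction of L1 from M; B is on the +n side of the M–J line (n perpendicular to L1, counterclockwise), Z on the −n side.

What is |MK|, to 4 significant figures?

50.17

The slot axis is L1's direction at 33.4°, so u = (cos 33.4°, sin 33.4°) = (0.8348, 0.5505) and n = (−sin 33.4°, cos 33.4°) = (-0.5505, 0.8348). M is at the origin and J lies 48.0 along u from M, so J = 48.0·u = (40.07, 26.42). Tangency of A1 to both parallel lines with radius 14.6 puts B and Z at M ± 14.6·n: B = (-8.037, 12.19), Z = (8.037, -12.19). Equal radii place K and W the same way about J: K = J + 14.6·n = (32.04, 38.61), W = J − 14.6·n = (48.11, 14.23). Then |MK| = |K − M| = 50.17.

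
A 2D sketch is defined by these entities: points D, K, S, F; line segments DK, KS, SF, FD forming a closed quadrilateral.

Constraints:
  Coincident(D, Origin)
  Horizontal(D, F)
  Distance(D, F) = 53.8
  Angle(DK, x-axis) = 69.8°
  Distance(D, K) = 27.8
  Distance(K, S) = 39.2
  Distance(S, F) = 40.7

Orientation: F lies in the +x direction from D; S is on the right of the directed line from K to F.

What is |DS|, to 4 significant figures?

19.77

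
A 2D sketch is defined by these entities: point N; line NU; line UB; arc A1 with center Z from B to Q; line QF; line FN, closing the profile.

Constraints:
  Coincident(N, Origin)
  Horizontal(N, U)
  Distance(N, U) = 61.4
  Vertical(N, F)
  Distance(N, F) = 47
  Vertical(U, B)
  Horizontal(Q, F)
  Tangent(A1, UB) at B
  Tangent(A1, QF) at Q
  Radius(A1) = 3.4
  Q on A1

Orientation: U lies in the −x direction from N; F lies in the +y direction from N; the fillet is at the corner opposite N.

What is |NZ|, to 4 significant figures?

72.56

N is at the origin; N and U share the same y with |NU| = 61.4 and U on the −x side, so U = (-61.40, 0.000). N and F share the same x with |NF| = 47.0 and F on the +y side, so F = (0.000, 47.00). The virtual corner opposite N is at (-61.40, 47.00). Tangency of A1 to UB means the radius ZB is perpendicular to UB and A1 meets QF tangentially, so ZQ is at right angles to QF, with radius 3.4, so the center Z sits 3.4 in from both sides at Z = (-58.00, 43.60). Then |NZ| = |Z − N| = 72.56.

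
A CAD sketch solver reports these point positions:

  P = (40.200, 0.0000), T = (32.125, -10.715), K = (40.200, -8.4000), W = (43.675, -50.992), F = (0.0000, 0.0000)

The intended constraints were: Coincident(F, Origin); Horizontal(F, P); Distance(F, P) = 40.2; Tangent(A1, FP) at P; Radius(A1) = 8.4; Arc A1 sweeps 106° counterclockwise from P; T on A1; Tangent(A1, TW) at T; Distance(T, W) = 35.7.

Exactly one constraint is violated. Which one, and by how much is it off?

Distance(T, W) = 35.7 — off by 6.20.

F = (0.00, 0.00) ✓; F.y = 0.00, P.y = 0.00 ✓; |FP| = 40.20 ✓; ∠(KP, PF) = 90.00° ✓; |KP| = 8.400 ✓; bearing(K→T) − bearing(K→P) = 106.0° ✓; |KT| = 8.400 ✓; ∠(KT, TW) = 90.00° ✓; |TW| = 41.90 ✗.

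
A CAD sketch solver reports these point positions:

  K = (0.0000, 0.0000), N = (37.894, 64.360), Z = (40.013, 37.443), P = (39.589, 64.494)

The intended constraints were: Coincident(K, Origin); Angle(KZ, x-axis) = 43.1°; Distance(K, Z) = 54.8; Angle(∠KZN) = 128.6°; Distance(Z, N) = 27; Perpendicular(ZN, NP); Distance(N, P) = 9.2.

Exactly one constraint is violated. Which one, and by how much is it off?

Distance(N, P) = 9.2 — off by 7.50.

K = (0.00, 0.00) ✓; KZ at 43.10° ✓; |KZ| = 54.80 ✓; ∠KZN = 128.6° ✓; |ZN| = 27.00 ✓; ∠(ZN, NP) = 89.98° ✓; |NP| = 1.700 ✗.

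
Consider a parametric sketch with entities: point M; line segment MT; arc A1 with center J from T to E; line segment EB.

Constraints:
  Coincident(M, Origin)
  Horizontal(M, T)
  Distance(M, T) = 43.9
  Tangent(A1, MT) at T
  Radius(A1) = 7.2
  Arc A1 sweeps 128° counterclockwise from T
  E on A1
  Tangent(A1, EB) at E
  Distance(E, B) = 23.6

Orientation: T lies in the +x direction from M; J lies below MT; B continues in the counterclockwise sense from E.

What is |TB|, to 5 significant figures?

31.500

M is at the origin; M and T share the same y with |MT| = 43.9 and T on the +x side, so T = (43.900, 0.0000). The tangent condition forces JT to be normal to MT, so J = T + (0, -7.2) = (43.900, -7.2000). On A1, T sits at bearing 90° from J; a 128° counterclockwise sweep puts E at bearing 218°, so E = J + 7.2·(cos 218°, sin 218°) = (38.226, -11.633). Tangency of A1 to EB means the radius JE is perpendicular to EB, so EB runs along (−sin 218°, cos 218°); with |EB| = 23.6, B = (52.756, -30.230). Then |TB| = |B − T| = 31.500.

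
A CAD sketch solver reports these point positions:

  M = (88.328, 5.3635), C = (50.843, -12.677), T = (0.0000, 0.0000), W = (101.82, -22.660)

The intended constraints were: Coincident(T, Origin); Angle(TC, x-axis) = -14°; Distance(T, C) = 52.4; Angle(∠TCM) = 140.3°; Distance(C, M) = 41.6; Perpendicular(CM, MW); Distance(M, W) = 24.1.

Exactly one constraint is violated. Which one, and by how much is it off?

Distance(M, W) = 24.1 — off by 7.00.

T = (0.00, 0.00) ✓; TC at -14.00° ✓; |TC| = 52.40 ✓; ∠TCM = 140.3° ✓; |CM| = 41.60 ✓; ∠(CM, MW) = 89.99° ✓; |MW| = 31.10 ✗.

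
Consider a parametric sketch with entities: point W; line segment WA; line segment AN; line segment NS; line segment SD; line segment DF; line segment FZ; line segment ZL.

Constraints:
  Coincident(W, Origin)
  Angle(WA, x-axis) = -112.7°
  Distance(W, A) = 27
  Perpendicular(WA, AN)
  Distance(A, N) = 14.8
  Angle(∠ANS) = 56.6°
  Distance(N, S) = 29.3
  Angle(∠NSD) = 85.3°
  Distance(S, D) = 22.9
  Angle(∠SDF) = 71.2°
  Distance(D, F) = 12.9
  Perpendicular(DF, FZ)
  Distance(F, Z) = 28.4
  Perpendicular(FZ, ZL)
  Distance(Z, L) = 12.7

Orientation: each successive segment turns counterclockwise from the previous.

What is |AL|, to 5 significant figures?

34.211

W is at the origin; WA runs at -112.7° with length 27.0, so A = (-10.419, -24.909). The perpendicularity gives AN at right angles to WA, so AN runs at -22.700°; with |AN| = 14.8, N = (3.2341, -30.620). ∠ANS = 56.6° gives NS at 100.70° from the x-axis; with |NS| = 29.3, S = (-2.2059, -1.8294). ∠NSD = 85.3° gives SD at -164.60° from the x-axis; with |SD| = 22.9, D = (-24.284, -7.9106). ∠SDF = 71.2° gives DF at -55.800° from the x-axis; with |DF| = 12.9, F = (-17.033, -18.580). The perpendicularity gives FZ at right angles to DF, so FZ runs at 34.200°; with |FZ| = 28.4, Z = (6.4562, -2.6168). FZ is perpendicular to ZL, so ZL runs at 124.20°; with |ZL| = 12.7, L = (-0.68221, 7.8871). Then |AL| = |L − A| = 34.211.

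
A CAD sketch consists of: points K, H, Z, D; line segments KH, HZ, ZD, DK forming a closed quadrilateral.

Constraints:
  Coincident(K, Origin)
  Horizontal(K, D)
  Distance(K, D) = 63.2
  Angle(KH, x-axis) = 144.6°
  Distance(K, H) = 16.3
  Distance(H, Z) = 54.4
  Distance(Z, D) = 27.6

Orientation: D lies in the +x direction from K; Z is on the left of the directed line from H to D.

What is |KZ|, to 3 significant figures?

43.7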